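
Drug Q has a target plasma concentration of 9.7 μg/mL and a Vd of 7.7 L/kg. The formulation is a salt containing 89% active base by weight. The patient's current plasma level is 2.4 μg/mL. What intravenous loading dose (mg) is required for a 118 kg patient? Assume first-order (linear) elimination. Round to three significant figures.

7450 mg

Vd = 7.7 L/kg × 118 kg = 908.6 L
Concentration deficit ΔC = 9.7 − 2.4 = 7.300 mg/L
LD = Vd × ΔC / S = 908.6 × 7.300 / 0.89 = 7453 mg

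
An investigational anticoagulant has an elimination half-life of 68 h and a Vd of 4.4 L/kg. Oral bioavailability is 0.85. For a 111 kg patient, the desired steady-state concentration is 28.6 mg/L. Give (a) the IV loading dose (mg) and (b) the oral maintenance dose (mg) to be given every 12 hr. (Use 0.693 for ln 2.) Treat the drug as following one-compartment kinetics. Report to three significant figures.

(a) 14000 mg; (b) 2010 mg

Vd(total) = 111 kg × 4.4 L/kg = 488.4 L
LD = Vd × C = 488.4 × 28.6 = 13970 mg
CL = 0.693 × Vd / t½ = 0.693 × 488.4 / 68 = 4.977 L/h
D = CL × Css × τ / F = 4.977 × 28.6 × 12 / 0.85 = 2010 mg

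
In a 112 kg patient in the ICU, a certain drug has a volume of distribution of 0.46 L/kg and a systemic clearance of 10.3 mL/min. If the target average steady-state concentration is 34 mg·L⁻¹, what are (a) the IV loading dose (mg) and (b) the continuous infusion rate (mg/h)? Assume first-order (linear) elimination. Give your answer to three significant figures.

Vd = 0.46 L/kg × 112 kg = 51.52 L
LD = Vd · C_target = 51.52 × 34 = 1752 mg
CL = 10.3 mL/min = 10.3 × 0.06 = 0.6180 L/h
Maintenance infusion rate = CL × Css = 0.6180 × 34 = 21.01 mg/h

(a) 1750 mg; (b) 21.0 mg/h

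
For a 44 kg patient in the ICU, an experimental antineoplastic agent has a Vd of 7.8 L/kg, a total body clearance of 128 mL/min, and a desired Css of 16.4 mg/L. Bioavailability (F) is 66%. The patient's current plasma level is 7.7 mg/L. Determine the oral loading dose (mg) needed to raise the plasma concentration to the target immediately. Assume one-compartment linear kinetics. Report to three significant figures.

Vd = 7.8 L/kg × 44 kg = 343.2 L
Concentration deficit ΔC = 16.4 − 7.7 = 8.700 mg/L
LD = Vd × ΔC / F = 343.2 × 8.700 / 0.66 = 4524 mg

4520 mg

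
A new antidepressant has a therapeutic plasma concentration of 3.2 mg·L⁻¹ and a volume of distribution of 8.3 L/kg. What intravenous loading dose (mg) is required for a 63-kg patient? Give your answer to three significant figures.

Total Vd = 8.3 × 63 = 522.9 L
LD = Vd × C = 522.9 × 3.200 = 1673 mg

1670 mg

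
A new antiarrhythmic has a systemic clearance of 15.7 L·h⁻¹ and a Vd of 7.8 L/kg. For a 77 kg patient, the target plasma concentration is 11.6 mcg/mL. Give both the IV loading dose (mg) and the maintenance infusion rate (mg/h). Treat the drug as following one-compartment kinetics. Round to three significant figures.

Vd(total) = 77 kg × 7.8 L/kg = 600.6 L
Loading dose = Vd × C = 600.6 × 11.6 = 6967 mg
Infusion rate = 15.70 L/h × 11.6 mg/L = 182.1 mg/h

(a) 6970 mg; (b) 182 mg/h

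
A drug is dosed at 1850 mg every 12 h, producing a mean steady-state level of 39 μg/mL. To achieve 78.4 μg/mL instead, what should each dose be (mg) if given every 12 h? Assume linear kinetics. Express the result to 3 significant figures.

3720 mg

For first-order elimination, Css ∝ F·D/(CL·τ); F and CL are unchanged, so Css ∝ D/τ.
D₂ = D₁ × (Css,target / Css,current) = 1850 × 78.4/39 = 3719 mg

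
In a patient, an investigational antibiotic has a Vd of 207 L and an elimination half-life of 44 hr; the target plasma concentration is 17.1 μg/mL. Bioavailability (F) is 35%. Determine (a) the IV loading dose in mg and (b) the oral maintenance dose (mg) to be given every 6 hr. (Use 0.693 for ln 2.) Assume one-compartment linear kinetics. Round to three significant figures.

LD = Vd × C = 207.0 × 17.1 = 3540 mg
CL = 0.693 × Vd / t½ = 0.693 × 207.0 / 44 = 3.260 L/h
D = CL × Css × τ / F = 3.260 × 17.1 × 6 / 0.35 = 955.6 mg

(a) 3540 mg; (b) 956 mg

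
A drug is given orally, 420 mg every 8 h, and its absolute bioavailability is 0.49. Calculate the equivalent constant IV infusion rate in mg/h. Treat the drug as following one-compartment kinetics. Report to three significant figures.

25.7 mg/h

Equivalent systemic input: infusion rate = F·D/τ.
Rate = 0.49 × 420 / 8 = 25.73 mg/h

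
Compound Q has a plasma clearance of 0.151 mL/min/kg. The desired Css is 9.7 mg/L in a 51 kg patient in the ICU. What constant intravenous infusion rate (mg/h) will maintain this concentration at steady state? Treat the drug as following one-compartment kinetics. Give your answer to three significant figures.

CL = 0.151 mL/min/kg × 51 kg = 7.701 mL/min = 7.701 × 60/1000 = 0.4621 L/h
Infusion rate = CL · Css = 0.4621 L/h × 9.7 mg/L = 4.482 mg/h

4.48 mg/h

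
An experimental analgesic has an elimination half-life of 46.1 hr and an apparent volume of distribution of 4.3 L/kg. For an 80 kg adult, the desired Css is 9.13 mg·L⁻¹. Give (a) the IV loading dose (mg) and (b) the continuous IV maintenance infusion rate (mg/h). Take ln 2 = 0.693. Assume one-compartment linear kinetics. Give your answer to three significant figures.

Vd = 4.3 L/kg × 80 kg = 344.0 L
LD = Vd × C = 344.0 × 9.13 = 3141 mg
CL = 0.693 × Vd / t½ = 0.693 × 344.0 / 46.1 = 5.171 L/h
Infusion rate = CL × Css = 5.171 × 9.13 = 47.21 mg/h

(a) 3140 mg; (b) 47.2 mg/h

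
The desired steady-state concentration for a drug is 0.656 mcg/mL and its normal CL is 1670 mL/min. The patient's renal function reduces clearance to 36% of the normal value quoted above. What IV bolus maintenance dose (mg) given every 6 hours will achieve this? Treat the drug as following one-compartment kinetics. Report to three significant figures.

142 mg

CL = 1670 mL/min × 60/1000 = 100.2 L/h
Patient clearance = 0.36 × 100.2 = 36.07 L/h
D = CL × Css × τ = 36.07 × 0.656 × 6 = 142.0 mg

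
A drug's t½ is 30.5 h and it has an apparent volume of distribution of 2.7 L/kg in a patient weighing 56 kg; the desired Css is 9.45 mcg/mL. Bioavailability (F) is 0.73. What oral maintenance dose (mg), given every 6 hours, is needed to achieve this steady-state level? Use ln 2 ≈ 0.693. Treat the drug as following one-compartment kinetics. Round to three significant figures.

267 mg

Vd = 2.7 L/kg × 56 kg = 151.2 L
CL = 0.693 × Vd / t½ = 0.693 × 151.2 / 30.5 = 3.435 L/h
D = CL × Css × τ / F = 3.435 × 9.45 × 6 / 0.73 = 266.8 mg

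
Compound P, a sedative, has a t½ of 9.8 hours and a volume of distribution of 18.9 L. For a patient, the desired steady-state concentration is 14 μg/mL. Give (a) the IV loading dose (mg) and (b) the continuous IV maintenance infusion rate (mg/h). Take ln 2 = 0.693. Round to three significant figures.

LD = Vd × C = 18.90 × 14 = 264.6 mg
CL = 0.693 × Vd / t½ = 0.693 × 18.90 / 9.8 = 1.337 L/h
Infusion rate = CL × Css = 1.337 × 14 = 18.72 mg/h

(a) 265 mg; (b) 18.7 mg/h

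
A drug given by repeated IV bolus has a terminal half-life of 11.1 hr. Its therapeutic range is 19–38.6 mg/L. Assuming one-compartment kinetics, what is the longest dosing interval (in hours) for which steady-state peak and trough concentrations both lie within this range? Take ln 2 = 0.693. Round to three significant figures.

11.4 h

k = 0.693 / t½ = 0.693 / 11.1 = 0.06243 h⁻¹
Between IV bolus doses, concentration decays as C = C₀·e^(−kτ), so C_peak/C_trough = e^(kτ).
τ_max = ln(C_peak/C_trough) / k = ln(38.6/19) / 0.06243 = 0.7088 / 0.06243 = 11.35 h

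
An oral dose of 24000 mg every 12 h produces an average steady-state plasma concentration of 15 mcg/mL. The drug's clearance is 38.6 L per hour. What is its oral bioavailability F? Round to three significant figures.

0.290

F·D/τ = CL·Css at steady state → F = CL·Css·τ / D.
F = 38.6 × 15 × 12 / 24000 = 0.290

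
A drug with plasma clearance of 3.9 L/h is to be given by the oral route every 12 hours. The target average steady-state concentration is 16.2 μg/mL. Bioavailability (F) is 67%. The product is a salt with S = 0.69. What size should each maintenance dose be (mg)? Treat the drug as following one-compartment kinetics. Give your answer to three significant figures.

D = CL × Css × τ / F / S = 3.900 × 16.2 × 12 / 0.67 / 0.69 = 1640 mg

1640 mg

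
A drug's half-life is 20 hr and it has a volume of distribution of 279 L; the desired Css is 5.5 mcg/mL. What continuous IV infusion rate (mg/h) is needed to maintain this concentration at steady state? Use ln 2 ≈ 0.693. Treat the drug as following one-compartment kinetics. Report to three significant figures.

k = 0.693/20 = 0.03465 h⁻¹, so CL = k·Vd = 0.03465 × 279.0 = 9.667 L/h
Infusion rate = CL × Css = 9.667 × 5.5 = 53.17 mg/h

53.2 mg/h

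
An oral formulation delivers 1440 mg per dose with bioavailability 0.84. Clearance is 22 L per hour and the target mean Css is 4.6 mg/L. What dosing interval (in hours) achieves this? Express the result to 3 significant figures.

F·D/τ = CL·Css → τ = F·D / (CL·Css).
τ = 0.84 × 1440 / (22 × 4.6) = 11.95 h

12.0 h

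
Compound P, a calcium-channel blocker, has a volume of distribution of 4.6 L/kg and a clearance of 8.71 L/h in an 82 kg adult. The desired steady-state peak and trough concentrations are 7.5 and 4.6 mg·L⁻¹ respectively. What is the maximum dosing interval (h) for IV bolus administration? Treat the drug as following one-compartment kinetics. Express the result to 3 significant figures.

Total Vd = 4.6 × 82 = 377.2 L
k = CL / Vd = 8.710 / 377.2 = 0.02309 h⁻¹
Between IV bolus doses, concentration decays as C = C₀·e^(−kτ), so C_peak/C_trough = e^(kτ).
τ_max = ln(C_peak/C_trough) / k = ln(7.5/4.6) / 0.02309 = 0.4888 / 0.02309 = 21.17 h

21.2 h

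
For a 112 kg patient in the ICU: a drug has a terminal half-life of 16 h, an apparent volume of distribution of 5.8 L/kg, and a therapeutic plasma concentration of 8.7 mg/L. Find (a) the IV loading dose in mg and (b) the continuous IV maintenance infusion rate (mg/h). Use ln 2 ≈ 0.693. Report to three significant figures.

(a) 5650 mg; (b) 245 mg/h

Total Vd = 5.8 × 112 = 649.6 L
LD = Vd × C = 649.6 × 8.7 = 5652 mg
CL = 0.693 × Vd / t½ = 0.693 × 649.6 / 16 = 28.14 L/h
Infusion rate = CL × Css = 28.14 × 8.7 = 244.8 mg/h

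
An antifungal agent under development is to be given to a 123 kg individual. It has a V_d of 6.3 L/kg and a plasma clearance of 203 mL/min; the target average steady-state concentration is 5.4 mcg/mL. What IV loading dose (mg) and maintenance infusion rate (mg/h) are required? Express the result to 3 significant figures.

(a) 4180 mg; (b) 65.8 mg/h

Vd(total) = 123 kg × 6.3 L/kg = 774.9 L
LD = Vd · C_target = 774.9 × 5.4 = 4184 mg
CL = 203 mL/min × 60/1000 = 12.18 L/h
Maintenance: replace elimination → rate = CL × Css = 12.18 × 5.4 = 65.77 mg/h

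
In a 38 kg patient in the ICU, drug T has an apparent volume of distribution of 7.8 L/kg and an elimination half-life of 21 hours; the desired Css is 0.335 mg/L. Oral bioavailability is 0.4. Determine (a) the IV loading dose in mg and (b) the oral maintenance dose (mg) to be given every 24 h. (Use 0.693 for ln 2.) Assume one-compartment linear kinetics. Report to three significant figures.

(a) 99.3 mg; (b) 197 mg

Vd = 7.8 L/kg × 38 kg = 296.4 L
LD = Vd × C = 296.4 × 0.335 = 99.29 mg
CL = 0.693 × Vd / t½ = 0.693 × 296.4 / 21 = 9.781 L/h
D = CL × Css × τ / F = 9.781 × 0.335 × 24 / 0.4 = 196.6 mg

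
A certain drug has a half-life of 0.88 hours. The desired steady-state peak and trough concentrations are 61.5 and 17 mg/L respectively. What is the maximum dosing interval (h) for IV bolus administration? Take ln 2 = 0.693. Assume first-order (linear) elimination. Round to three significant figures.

1.63 h

k = 0.693 / t½ = 0.693 / 0.88 = 0.7875 h⁻¹
Between IV bolus doses, concentration decays as C = C₀·e^(−kτ), so C_peak/C_trough = e^(kτ).
τ_max = ln(C_peak/C_trough) / k = ln(61.5/17) / 0.7875 = 1.286 / 0.7875 = 1.633 h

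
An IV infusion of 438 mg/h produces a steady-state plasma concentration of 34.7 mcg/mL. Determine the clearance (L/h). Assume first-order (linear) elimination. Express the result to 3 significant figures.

At steady state, infusion rate = CL × Css, so CL = rate / Css.
CL = 438 / 34.7 = 12.62 L/h

12.6 L/h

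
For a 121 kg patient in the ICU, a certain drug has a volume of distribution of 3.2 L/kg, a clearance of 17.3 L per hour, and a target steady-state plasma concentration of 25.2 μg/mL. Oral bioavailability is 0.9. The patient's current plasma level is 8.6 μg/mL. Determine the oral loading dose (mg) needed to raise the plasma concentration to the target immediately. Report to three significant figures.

Vd = 3.2 L/kg × 121 kg = 387.2 L
Loading dose depends on Vd (not clearance): it fills the distribution volume.
Concentration deficit ΔC = 25.2 − 8.6 = 16.60 mg/L
LD = Vd × ΔC / F = 387.2 × 16.60 / 0.9 = 7142 mg

7140 mg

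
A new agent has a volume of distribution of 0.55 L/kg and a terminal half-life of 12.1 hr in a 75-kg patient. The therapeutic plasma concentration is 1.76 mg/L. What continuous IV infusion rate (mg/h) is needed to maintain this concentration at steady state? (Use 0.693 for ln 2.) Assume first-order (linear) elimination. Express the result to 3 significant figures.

4.16 mg/h

Vd(total) = 75 kg × 0.55 L/kg = 41.25 L
k = 0.693/12.1 = 0.05727 h⁻¹, so CL = k·Vd = 0.05727 × 41.25 = 2.362 L/h
Infusion rate = CL × Css = 2.362 × 1.76 = 4.157 mg/h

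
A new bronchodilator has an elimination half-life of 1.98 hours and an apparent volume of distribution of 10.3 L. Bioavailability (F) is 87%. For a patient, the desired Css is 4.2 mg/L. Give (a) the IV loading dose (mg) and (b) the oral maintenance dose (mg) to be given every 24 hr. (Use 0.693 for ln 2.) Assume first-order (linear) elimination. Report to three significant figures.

(a) 43.3 mg; (b) 418 mg

LD = Vd × C = 10.30 × 4.2 = 43.26 mg
CL = 0.693 × Vd / t½ = 0.693 × 10.30 / 1.98 = 3.605 L/h
D = CL × Css × τ / F = 3.605 × 4.2 × 24 / 0.87 = 417.7 mg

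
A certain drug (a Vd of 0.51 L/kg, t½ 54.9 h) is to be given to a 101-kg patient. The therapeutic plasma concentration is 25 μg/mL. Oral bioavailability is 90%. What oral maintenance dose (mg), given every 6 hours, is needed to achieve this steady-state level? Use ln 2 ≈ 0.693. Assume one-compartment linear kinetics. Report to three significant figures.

Total Vd = 0.51 × 101 = 51.51 L
CL = ln 2 · Vd / t½ = 0.693 × 51.51 / 54.9 = 0.6502 L/h
D = CL × Css × τ / F = 0.6502 × 25 × 6 / 0.9 = 108.4 mg

108 mg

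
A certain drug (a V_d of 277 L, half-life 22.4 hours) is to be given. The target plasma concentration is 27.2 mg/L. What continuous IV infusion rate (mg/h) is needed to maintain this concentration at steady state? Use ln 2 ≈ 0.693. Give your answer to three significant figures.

CL = 0.693 × Vd / t½ = 0.693 × 277.0 / 22.4 = 8.570 L/h
Infusion rate = CL × Css = 8.570 × 27.2 = 233.1 mg/h

233 mg/h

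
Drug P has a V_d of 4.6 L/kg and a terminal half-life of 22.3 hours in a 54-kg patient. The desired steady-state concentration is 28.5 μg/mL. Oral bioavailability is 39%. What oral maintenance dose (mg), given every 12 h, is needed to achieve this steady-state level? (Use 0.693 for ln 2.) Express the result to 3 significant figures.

Vd(total) = 54 kg × 4.6 L/kg = 248.4 L
CL = 0.693 × Vd / t½ = 0.693 × 248.4 / 22.3 = 7.719 L/h
D = CL × Css × τ / F = 7.719 × 28.5 × 12 / 0.39 = 6769 mg

6770 mg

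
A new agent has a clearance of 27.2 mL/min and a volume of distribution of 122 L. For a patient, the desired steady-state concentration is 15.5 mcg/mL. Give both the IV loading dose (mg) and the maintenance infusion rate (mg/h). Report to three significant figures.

(a) 1890 mg; (b) 25.3 mg/h

LD = Vd · C_target = 122.0 × 15.5 = 1891 mg
CL = 27.2 mL/min = 27.2 × 0.06 = 1.632 L/h
Infusion rate = 1.632 L/h × 15.5 mg/L = 25.30 mg/h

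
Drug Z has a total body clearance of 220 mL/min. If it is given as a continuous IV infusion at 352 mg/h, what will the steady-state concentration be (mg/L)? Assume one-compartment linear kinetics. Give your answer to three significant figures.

CL = 220 mL/min × 60/1000 = 13.20 L/h
Css = rate / CL = 352 / 13.20 = 26.67 mg/L

26.7 mg/L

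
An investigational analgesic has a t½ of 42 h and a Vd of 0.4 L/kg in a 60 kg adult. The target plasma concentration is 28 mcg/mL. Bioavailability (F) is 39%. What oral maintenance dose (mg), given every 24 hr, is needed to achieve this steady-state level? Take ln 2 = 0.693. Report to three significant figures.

Vd = 0.4 L/kg × 60 kg = 24.00 L
CL = 0.693 × Vd / t½ = 0.693 × 24.00 / 42 = 0.3960 L/h
D = CL × Css × τ / F = 0.3960 × 28 × 24 / 0.39 = 682.3 mg

682 mg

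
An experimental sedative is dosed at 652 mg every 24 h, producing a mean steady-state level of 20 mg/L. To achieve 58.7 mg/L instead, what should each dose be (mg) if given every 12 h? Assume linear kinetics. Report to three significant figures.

957 mg

With linear kinetics, Css is proportional to dose rate (D/τ) at fixed clearance.
D₂ = D₁ × (Css,target / Css,current) × (τ₂/τ₁) = 652 × (58.7/20) × (12/24) = 956.8 mg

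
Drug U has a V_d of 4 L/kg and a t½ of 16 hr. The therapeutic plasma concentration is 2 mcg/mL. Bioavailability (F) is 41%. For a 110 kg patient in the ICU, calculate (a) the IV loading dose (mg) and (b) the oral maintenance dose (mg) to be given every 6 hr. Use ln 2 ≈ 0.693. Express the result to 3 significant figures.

(a) 880 mg; (b) 558 mg

Vd(total) = 110 kg × 4 L/kg = 440.0 L
LD = Vd × C = 440.0 × 2 = 880.0 mg
CL = 0.693 × Vd / t½ = 0.693 × 440.0 / 16 = 19.06 L/h
D = CL × Css × τ / F = 19.06 × 2 × 6 / 0.41 = 557.9 mg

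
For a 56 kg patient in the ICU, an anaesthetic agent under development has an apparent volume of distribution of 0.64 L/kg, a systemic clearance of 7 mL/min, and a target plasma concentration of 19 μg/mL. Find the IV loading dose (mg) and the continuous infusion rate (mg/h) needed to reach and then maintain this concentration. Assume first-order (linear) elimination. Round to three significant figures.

(a) 681 mg; (b) 7.98 mg/h

Vd(total) = 56 kg × 0.64 L/kg = 35.84 L
Loading: fill Vd to C_target → 35.84 L × 19 mg/L = 681.0 mg
Convert clearance: 7 mL/min × 60 min/h ÷ 1000 mL/L = 0.4200 L/h
Maintenance: replace elimination → rate = CL × Css = 0.4200 × 19 = 7.980 mg/h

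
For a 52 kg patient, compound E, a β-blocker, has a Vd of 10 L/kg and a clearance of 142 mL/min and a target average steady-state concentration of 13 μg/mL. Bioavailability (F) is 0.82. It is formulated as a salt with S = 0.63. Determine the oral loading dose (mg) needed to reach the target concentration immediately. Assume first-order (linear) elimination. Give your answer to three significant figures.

Vd(total) = 52 kg × 10 L/kg = 520.0 L
LD = Vd × C / F / S = 520.0 × 13.00 / 0.82 / 0.63 = 13090 mg

13100 mg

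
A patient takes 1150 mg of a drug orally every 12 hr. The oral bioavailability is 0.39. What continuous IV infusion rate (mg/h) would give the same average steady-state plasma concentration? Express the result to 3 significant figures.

37.4 mg/h

Equivalent systemic input: infusion rate = F·D/τ.
Rate = 0.39 × 1150 / 12 = 37.38 mg/h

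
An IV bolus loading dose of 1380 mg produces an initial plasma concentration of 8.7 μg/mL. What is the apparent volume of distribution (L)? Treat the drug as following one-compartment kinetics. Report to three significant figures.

Immediately after an IV bolus, C₀ = Dose / Vd, so Vd = Dose / C₀.
Vd = 1380 / 8.7 = 158.6 L

159 L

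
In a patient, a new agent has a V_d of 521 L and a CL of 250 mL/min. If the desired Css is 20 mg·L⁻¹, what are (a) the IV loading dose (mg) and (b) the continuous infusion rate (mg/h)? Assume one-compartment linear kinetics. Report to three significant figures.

LD = Vd · C_target = 521.0 × 20 = 10420 mg
CL = 250 mL/min × 60/1000 = 15.00 L/h
Maintenance: replace elimination → rate = CL × Css = 15.00 × 20 = 300.0 mg/h

(a) 10400 mg; (b) 300 mg/h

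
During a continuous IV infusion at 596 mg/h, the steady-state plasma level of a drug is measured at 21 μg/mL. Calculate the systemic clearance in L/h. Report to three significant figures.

At steady state, infusion rate = CL × Css, so CL = rate / Css.
CL = 596 / 21 = 28.38 L/h

28.4 L/h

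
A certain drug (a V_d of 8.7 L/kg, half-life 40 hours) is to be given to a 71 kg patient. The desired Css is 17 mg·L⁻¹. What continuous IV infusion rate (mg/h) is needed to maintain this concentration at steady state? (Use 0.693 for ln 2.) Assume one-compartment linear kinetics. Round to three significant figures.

Vd = 8.7 L/kg × 71 kg = 617.7 L
CL = ln 2 · Vd / t½ = 0.693 × 617.7 / 40 = 10.70 L/h
Infusion rate = CL × Css = 10.70 × 17 = 181.9 mg/h

182 mg/h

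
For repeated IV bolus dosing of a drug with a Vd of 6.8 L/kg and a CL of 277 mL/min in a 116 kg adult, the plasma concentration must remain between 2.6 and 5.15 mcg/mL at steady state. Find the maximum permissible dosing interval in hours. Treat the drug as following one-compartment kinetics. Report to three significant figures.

32.4 h

Vd(total) = 116 kg × 6.8 L/kg = 788.8 L
CL = 277 mL/min = 277 × 0.06 = 16.62 L/h
k = CL / Vd = 16.62 / 788.8 = 0.02107 h⁻¹
Between IV bolus doses, concentration decays as C = C₀·e^(−kτ), so C_peak/C_trough = e^(kτ).
τ_max = ln(C_peak/C_trough) / k = ln(5.15/2.6) / 0.02107 = 0.6835 / 0.02107 = 32.44 h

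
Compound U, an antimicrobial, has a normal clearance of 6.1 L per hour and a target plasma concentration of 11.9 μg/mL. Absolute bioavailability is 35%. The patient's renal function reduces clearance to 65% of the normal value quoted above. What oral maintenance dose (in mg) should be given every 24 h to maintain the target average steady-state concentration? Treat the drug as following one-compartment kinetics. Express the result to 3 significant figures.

Patient clearance = 0.65 × 6.100 = 3.965 L/h
At steady state, dose per interval replaces the amount cleared in that interval: F·D/τ = CL·Css.
D = CL × Css × τ / F = 3.965 × 11.9 × 24 / 0.35 = 3235 mg

3240 mg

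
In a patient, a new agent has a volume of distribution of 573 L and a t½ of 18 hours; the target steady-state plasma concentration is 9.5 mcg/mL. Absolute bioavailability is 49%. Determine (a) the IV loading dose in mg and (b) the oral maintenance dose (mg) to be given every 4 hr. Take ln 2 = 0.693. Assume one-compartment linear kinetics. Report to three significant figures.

(a) 5440 mg; (b) 1710 mg

LD = Vd × C = 573.0 × 9.5 = 5444 mg
CL = 0.693 × Vd / t½ = 0.693 × 573.0 / 18 = 22.06 L/h
D = CL × Css × τ / F = 22.06 × 9.5 × 4 / 0.49 = 1711 mg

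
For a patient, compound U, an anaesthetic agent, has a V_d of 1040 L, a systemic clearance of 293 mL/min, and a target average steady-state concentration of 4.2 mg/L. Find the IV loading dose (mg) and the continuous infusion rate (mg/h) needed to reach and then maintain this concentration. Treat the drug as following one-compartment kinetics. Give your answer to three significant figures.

(a) 4370 mg; (b) 73.8 mg/h

LD = Vd · C_target = 1040 × 4.2 = 4368 mg
CL = 293 mL/min × 60/1000 = 17.58 L/h
Maintenance infusion rate = CL × Css = 17.58 × 4.2 = 73.84 mg/h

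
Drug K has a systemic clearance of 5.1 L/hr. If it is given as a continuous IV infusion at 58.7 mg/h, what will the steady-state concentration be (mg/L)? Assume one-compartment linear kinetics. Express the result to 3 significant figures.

Css = rate / CL = 58.7 / 5.100 = 11.51 mg/L

11.5 mg/L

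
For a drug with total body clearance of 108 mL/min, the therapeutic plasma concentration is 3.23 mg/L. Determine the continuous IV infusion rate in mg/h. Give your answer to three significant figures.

20.9 mg/h

CL = 108 mL/min = 108 × 0.06 = 6.480 L/h
Rate = CL × Css = 6.480 × 3.23 = 20.93 mg/h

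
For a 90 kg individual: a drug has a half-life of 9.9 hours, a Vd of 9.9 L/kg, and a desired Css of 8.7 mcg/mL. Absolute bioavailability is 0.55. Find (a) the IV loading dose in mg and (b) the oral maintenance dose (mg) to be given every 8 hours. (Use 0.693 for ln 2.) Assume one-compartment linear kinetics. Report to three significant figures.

Vd(total) = 90 kg × 9.9 L/kg = 891.0 L
LD = Vd × C = 891.0 × 8.7 = 7752 mg
CL = 0.693 × Vd / t½ = 0.693 × 891.0 / 9.9 = 62.37 L/h
D = CL × Css × τ / F = 62.37 × 8.7 × 8 / 0.55 = 7893 mg

(a) 7750 mg; (b) 7890 mg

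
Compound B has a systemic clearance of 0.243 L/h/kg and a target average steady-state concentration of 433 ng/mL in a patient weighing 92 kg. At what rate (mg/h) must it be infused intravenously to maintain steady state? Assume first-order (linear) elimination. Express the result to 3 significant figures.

9.68 mg/h

CL = 0.243 L/h/kg × 92 kg = 22.36 L/h
C = 433 ng/mL = 0.4330 mg/L
At steady state, infusion rate equals elimination rate: rate in = CL × Css.
R₀ = 22.36 × 0.433 = 9.682 mg/h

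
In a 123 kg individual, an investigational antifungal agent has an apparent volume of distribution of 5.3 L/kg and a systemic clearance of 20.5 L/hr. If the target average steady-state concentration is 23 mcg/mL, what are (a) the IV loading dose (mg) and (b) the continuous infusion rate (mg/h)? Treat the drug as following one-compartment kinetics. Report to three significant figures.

Vd = 5.3 L/kg × 123 kg = 651.9 L
Loading: fill Vd to C_target → 651.9 L × 23 mg/L = 14990 mg
Infusion rate = 20.50 L/h × 23 mg/L = 471.5 mg/h

(a) 15000 mg; (b) 472 mg/h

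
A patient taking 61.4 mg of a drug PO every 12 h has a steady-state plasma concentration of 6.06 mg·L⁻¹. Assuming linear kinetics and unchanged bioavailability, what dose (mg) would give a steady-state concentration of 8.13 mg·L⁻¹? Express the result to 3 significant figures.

For first-order elimination, Css ∝ F·D/(CL·τ); F and CL are unchanged, so Css ∝ D/τ.
D₂ = D₁ × (Css,target / Css,current) = 61.4 × 8.13/6.06 = 82.37 mg

82.4 mg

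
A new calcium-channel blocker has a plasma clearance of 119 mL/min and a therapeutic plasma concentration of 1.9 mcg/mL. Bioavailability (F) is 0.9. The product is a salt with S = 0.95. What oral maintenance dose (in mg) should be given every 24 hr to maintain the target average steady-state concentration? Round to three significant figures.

381 mg

CL = 119 mL/min × 60/1000 = 7.140 L/h
At steady state, dose per interval replaces the amount cleared in that interval: F·S·D/τ = CL·Css.
D = CL × Css × τ / F / S = 7.140 × 1.9 × 24 / 0.9 / 0.95 = 380.8 mg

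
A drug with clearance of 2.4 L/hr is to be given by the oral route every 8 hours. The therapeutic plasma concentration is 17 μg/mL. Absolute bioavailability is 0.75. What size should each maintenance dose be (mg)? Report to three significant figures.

D = CL × Css × τ / F = 2.400 × 17 × 8 / 0.75 = 435.2 mg

435 mg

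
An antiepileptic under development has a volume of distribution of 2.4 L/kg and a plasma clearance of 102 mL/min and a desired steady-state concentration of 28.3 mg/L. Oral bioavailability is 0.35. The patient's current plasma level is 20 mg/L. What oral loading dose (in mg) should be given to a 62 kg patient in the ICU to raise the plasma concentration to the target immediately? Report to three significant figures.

3530 mg

Total Vd = 2.4 × 62 = 148.8 L
Concentration deficit ΔC = 28.3 − 20 = 8.300 mg/L
LD = Vd × ΔC / F = 148.8 × 8.300 / 0.35 = 3529 mg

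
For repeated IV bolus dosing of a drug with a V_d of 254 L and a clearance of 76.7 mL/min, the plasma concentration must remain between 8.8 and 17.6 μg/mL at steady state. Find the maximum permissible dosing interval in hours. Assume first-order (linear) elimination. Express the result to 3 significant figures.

38.3 h

Convert clearance: 76.7 mL/min × 60 min/h ÷ 1000 mL/L = 4.602 L/h
k = CL / Vd = 4.602 / 254.0 = 0.01812 h⁻¹
Between IV bolus doses, concentration decays as C = C₀·e^(−kτ), so C_peak/C_trough = e^(kτ).
τ_max = ln(C_peak/C_trough) / k = ln(17.6/8.8) / 0.01812 = 0.6931 / 0.01812 = 38.25 h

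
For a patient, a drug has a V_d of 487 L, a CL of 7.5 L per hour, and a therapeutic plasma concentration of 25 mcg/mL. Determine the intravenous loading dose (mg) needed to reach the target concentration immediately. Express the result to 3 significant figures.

12200 mg

LD = Vd × C = 487.0 × 25.00 = 12180 mg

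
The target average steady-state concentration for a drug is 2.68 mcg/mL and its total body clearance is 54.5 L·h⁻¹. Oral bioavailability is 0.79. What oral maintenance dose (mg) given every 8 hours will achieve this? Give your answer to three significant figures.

D = CL × Css × τ / F = 54.50 × 2.68 × 8 / 0.79 = 1479 mg

1480 mg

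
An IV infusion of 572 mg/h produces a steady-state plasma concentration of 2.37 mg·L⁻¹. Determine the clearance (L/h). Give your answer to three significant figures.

At steady state, infusion rate = CL × Css, so CL = rate / Css.
CL = 572 / 2.37 = 241.4 L/h

241 L/h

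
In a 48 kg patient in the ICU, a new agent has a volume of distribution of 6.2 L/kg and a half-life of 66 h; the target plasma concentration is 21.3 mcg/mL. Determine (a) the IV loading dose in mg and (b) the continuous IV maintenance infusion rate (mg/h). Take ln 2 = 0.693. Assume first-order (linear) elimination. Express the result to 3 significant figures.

(a) 6340 mg; (b) 66.6 mg/h

Vd = 6.2 L/kg × 48 kg = 297.6 L
LD = Vd × C = 297.6 × 21.3 = 6339 mg
CL = 0.693 × Vd / t½ = 0.693 × 297.6 / 66 = 3.125 L/h
Infusion rate = CL × Css = 3.125 × 21.3 = 66.56 mg/h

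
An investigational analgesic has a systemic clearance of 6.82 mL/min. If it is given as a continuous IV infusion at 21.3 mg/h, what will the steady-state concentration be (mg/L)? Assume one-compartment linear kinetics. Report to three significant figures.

52.1 mg/L

CL = 6.82 mL/min × 60/1000 = 0.4092 L/h
Css = rate / CL = 21.3 / 0.4092 = 52.05 mg/L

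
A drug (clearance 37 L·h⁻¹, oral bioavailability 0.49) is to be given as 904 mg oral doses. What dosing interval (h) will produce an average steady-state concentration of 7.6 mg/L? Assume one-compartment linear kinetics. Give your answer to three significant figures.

F·D/τ = CL·Css → τ = F·D / (CL·Css).
τ = 0.49 × 904 / (37 × 7.6) = 1.575 h

1.58 h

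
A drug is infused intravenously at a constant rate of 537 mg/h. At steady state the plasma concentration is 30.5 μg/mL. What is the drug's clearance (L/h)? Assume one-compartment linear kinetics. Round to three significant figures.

At steady state, infusion rate = CL × Css, so CL = rate / Css.
CL = 537 / 30.5 = 17.61 L/h

17.6 L/h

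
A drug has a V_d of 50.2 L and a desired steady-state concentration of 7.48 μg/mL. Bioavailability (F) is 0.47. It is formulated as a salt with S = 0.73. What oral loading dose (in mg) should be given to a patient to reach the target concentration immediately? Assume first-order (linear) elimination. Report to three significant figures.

LD = Vd × C / F / S = 50.20 × 7.480 / 0.47 / 0.73 = 1094 mg

1090 mg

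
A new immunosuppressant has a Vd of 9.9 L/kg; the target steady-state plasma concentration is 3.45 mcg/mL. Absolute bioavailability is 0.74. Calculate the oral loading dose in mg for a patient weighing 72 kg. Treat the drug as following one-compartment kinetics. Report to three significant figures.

3320 mg

Vd(total) = 72 kg × 9.9 L/kg = 712.8 L
The loading dose fills Vd to the target concentration.
LD = Vd × C / F = 712.8 × 3.450 / 0.74 = 3323 mg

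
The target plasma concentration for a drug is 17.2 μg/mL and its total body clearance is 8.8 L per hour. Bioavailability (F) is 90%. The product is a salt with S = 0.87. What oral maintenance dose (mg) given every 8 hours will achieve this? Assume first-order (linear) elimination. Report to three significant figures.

D = CL × Css × τ / F / S = 8.800 × 17.2 × 8 / 0.9 / 0.87 = 1546 mg

1550 mg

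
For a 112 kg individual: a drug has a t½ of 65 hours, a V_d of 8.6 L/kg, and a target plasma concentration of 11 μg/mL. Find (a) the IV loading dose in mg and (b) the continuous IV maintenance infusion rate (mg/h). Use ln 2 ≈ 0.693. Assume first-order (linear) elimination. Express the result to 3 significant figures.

(a) 10600 mg; (b) 113 mg/h

Total Vd = 8.6 × 112 = 963.2 L
LD = Vd × C = 963.2 × 11 = 10600 mg
CL = 0.693 × Vd / t½ = 0.693 × 963.2 / 65 = 10.27 L/h
Infusion rate = CL × Css = 10.27 × 11 = 113.0 mg/h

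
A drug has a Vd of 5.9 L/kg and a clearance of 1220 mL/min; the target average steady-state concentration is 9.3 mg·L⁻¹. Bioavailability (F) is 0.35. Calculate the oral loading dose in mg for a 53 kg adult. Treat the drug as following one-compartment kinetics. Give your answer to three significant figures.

Total Vd = 5.9 × 53 = 312.7 L
LD = Vd × C / F = 312.7 × 9.300 / 0.35 = 8309 mg

8310 mg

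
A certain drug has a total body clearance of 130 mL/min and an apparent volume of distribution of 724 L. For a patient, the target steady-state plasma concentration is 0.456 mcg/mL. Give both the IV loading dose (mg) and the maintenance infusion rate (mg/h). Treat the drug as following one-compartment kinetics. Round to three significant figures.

Loading dose = Vd × C = 724.0 × 0.456 = 330.1 mg
CL = 130 mL/min = 130 × 0.06 = 7.800 L/h
Maintenance infusion rate = CL × Css = 7.800 × 0.456 = 3.557 mg/h

(a) 330 mg; (b) 3.56 mg/h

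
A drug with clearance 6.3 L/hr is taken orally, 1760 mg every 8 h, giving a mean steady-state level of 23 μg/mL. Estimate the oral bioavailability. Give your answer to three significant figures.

0.659

F·D/τ = CL·Css at steady state → F = CL·Css·τ / D.
F = 6.3 × 23 × 8 / 1760 = 0.659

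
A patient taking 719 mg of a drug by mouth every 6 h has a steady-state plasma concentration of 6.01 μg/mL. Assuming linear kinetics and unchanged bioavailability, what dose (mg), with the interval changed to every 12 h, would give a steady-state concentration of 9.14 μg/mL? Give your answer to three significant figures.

With linear kinetics, Css is proportional to dose rate (D/τ) at fixed clearance.
D₂ = D₁ × (Css,target / Css,current) × (τ₂/τ₁) = 719 × (9.14/6.01) × (12/6) = 2187 mg

2190 mg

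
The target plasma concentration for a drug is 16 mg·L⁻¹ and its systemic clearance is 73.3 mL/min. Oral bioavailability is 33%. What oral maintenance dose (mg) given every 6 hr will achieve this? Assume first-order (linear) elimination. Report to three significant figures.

1280 mg

CL = 73.3 mL/min = 73.3 × 0.06 = 4.398 L/h
D = CL × Css × τ / F = 4.398 × 16 × 6 / 0.33 = 1279 mg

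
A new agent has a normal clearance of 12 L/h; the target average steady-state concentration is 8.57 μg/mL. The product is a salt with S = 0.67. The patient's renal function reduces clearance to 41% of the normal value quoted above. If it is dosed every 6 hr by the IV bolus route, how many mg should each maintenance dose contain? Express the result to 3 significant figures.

378 mg

Patient clearance = 0.41 × 12.00 = 4.920 L/h
D = CL × Css × τ / S = 4.920 × 8.57 × 6 / 0.67 = 377.6 mg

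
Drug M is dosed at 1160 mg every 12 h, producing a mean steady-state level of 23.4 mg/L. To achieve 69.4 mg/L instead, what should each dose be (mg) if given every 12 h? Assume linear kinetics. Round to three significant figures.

3440 mg

For first-order elimination, Css ∝ F·D/(CL·τ); F and CL are unchanged, so Css ∝ D/τ.
D₂ = D₁ × (Css,target / Css,current) = 1160 × 69.4/23.4 = 3440 mg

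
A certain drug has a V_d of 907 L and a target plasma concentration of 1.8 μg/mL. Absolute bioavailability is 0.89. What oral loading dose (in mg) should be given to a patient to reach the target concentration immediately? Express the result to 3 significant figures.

1830 mg

The loading dose fills Vd to the target concentration.
LD = Vd × C / F = 907.0 × 1.800 / 0.89 = 1834 mg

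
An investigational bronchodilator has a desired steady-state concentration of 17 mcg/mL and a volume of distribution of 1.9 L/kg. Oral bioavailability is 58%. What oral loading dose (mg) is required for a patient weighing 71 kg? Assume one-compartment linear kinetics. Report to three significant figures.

3950 mg

Total Vd = 1.9 × 71 = 134.9 L
LD = Vd × C / F = 134.9 × 17.00 / 0.58 = 3954 mg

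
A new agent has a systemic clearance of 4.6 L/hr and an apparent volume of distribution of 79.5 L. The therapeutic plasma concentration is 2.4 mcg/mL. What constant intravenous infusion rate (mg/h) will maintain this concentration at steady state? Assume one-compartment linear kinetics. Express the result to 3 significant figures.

11.0 mg/h

R₀ = 4.600 × 2.4 = 11.04 mg/h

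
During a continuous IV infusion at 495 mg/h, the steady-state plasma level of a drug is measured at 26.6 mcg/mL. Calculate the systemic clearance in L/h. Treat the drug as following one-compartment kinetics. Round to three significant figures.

18.6 L/h

At steady state, infusion rate = CL × Css, so CL = rate / Css.
CL = 495 / 26.6 = 18.61 L/h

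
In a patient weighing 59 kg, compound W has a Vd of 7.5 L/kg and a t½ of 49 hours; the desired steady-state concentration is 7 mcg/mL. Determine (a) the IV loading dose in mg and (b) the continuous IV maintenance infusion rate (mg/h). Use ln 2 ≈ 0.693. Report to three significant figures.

Total Vd = 7.5 × 59 = 442.5 L
LD = Vd × C = 442.5 × 7 = 3098 mg
CL = 0.693 × Vd / t½ = 0.693 × 442.5 / 49 = 6.258 L/h
Infusion rate = CL × Css = 6.258 × 7 = 43.81 mg/h

(a) 3100 mg; (b) 43.8 mg/h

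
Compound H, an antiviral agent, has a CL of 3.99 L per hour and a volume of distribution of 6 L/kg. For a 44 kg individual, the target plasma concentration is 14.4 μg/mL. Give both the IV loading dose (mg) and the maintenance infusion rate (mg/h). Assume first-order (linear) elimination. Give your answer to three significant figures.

Total Vd = 6 × 44 = 264.0 L
LD = Vd · C_target = 264.0 × 14.4 = 3802 mg
Maintenance infusion rate = CL × Css = 3.990 × 14.4 = 57.46 mg/h

(a) 3800 mg; (b) 57.5 mg/h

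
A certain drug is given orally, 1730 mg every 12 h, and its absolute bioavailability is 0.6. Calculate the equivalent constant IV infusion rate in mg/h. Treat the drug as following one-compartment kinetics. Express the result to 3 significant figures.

Equivalent systemic input: infusion rate = F·D/τ.
Rate = 0.6 × 1730 / 12 = 86.50 mg/h

86.5 mg/h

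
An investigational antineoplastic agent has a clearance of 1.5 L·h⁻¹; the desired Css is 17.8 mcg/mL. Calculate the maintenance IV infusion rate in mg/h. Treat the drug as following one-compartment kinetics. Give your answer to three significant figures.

26.7 mg/h

Rate = CL × Css = 1.500 × 17.8 = 26.70 mg/h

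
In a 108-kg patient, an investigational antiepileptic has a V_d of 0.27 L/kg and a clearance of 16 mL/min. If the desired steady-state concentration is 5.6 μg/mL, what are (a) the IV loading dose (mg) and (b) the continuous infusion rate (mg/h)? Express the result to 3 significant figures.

(a) 163 mg; (b) 5.38 mg/h

Vd = 0.27 L/kg × 108 kg = 29.16 L
Loading dose = Vd × C = 29.16 × 5.6 = 163.3 mg
CL = 16 mL/min = 16 × 0.06 = 0.9600 L/h
Maintenance: replace elimination → rate = CL × Css = 0.9600 × 5.6 = 5.376 mg/h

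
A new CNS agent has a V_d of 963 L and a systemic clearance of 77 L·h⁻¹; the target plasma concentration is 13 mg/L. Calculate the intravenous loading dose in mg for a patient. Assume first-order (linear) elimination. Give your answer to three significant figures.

The loading dose fills Vd to the target concentration; clearance is irrelevant here.
LD = Vd × C = 963.0 × 13.00 = 12520 mg

12500 mg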